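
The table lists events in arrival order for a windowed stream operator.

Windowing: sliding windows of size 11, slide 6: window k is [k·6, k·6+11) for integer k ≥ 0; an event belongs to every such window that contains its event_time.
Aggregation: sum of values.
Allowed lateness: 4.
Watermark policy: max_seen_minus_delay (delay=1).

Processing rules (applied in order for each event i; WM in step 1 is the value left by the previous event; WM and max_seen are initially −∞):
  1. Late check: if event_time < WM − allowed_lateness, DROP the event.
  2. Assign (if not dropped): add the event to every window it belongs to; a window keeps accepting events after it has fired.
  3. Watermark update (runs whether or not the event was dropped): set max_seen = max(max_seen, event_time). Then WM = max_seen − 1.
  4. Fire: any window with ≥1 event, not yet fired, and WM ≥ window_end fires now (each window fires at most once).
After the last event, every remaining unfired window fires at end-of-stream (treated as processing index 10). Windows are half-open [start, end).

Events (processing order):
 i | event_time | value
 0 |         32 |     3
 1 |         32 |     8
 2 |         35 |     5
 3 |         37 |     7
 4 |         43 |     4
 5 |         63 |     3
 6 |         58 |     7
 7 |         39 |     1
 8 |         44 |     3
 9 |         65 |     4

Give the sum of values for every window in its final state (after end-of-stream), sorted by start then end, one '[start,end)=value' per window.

i=0 t=32 v=3: → [30,41),[24,35); WM=31
i=1 t=32 v=8: → [30,41),[24,35); WM=31
i=2 t=35 v=5: → [30,41); WM=34
i=3 t=37 v=7: → [36,47),[30,41); WM=36; [24,35) fires=11
i=4 t=43 v=4: → [42,53),[36,47); WM=42; [30,41) fires=23
i=5 t=63 v=3: → [60,71),[54,65); WM=62; [36,47) fires=11 [42,53) fires=4
i=6 t=58 v=7: → [54,65),[48,59); WM=62; [48,59) fires=7
i=7 t=39 v=1: DROP (t<62-4); WM=62
i=8 t=44 v=3: DROP (t<62-4); WM=62
i=9 t=65 v=4: → [60,71); WM=64

[24,35)=11 [30,41)=23 [36,47)=11 [42,53)=4 [48,59)=7 [54,65)=10 [60,71)=7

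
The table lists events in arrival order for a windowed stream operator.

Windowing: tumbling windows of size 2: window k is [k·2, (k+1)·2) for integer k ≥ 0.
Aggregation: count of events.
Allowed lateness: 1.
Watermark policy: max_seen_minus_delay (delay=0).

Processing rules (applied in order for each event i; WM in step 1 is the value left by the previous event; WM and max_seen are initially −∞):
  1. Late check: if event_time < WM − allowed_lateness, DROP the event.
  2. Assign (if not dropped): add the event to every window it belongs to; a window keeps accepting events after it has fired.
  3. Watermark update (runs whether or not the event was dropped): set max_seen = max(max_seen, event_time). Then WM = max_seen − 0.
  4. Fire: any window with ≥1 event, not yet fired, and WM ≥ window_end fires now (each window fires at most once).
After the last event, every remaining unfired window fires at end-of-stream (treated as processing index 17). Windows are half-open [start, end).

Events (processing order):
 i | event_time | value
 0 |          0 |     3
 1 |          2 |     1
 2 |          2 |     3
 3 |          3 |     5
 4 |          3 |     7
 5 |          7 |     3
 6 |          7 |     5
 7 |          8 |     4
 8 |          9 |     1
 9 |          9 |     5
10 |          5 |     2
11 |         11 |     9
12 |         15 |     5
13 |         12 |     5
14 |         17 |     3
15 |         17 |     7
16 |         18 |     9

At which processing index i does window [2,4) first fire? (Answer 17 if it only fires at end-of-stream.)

5

i=0 t=0 v=3: → [0,2); WM=0
i=1 t=2 v=1: → [2,4); WM=2; [0,2) fires=1
i=2 t=2 v=3: → [2,4); WM=2
i=3 t=3 v=5: → [2,4); WM=3
i=4 t=3 v=7: → [2,4); WM=3
i=5 t=7 v=3: → [6,8); WM=7; [2,4) fires=4
i=6 t=7 v=5: → [6,8); WM=7
i=7 t=8 v=4: → [8,10); WM=8; [6,8) fires=2
i=8 t=9 v=1: → [8,10); WM=9
i=9 t=9 v=5: → [8,10); WM=9
i=10 t=5 v=2: DROP (t<9-1); WM=9
i=11 t=11 v=9: → [10,12); WM=11; [8,10) fires=3
i=12 t=15 v=5: → [14,16); WM=15; [10,12) fires=1
i=13 t=12 v=5: DROP (t<15-1); WM=15
i=14 t=17 v=3: → [16,18); WM=17; [14,16) fires=1
i=15 t=17 v=7: → [16,18); WM=17
i=16 t=18 v=9: → [18,20); WM=18; [16,18) fires=2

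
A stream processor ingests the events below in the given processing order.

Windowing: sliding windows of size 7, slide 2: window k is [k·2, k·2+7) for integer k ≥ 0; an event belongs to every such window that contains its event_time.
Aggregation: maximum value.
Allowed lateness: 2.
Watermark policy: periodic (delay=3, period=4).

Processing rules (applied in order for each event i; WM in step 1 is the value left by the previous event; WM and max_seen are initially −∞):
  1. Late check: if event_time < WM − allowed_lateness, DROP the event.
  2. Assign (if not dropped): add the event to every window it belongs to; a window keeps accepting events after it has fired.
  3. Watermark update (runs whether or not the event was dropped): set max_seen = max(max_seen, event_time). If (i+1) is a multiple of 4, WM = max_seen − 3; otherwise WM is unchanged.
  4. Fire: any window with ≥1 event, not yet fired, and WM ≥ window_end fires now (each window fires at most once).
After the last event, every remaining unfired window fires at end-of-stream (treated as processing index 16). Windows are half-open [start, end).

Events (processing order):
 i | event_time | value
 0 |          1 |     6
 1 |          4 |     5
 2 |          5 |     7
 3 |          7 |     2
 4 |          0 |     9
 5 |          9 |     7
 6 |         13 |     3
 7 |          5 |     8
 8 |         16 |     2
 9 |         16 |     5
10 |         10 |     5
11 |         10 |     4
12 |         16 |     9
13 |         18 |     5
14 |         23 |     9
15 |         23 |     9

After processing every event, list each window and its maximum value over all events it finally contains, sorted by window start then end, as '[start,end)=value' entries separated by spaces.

i=0 t=1 v=6: → [0,7); WM=−∞
i=1 t=4 v=5: → [4,11),[2,9),[0,7); WM=−∞
i=2 t=5 v=7: → [4,11),[2,9),[0,7); WM=−∞
i=3 t=7 v=2: → [6,13),[4,11),[2,9); WM=4
i=4 t=0 v=9: DROP (t<4-2); WM=4
i=5 t=9 v=7: → [8,15),[6,13),[4,11); WM=4
i=6 t=13 v=3: → [12,19),[10,17),[8,15); WM=4
i=7 t=5 v=8: → [4,11),[2,9),[0,7); WM=10; [0,7) fires=8 [2,9) fires=8
i=8 t=16 v=2: → [16,23),[14,21),[12,19),[10,17); WM=10
i=9 t=16 v=5: → [16,23),[14,21),[12,19),[10,17); WM=10
i=10 t=10 v=5: → [10,17),[8,15),[6,13),[4,11); WM=10
i=11 t=10 v=4: → [10,17),[8,15),[6,13),[4,11); WM=13; [4,11) fires=8 [6,13) fires=7
i=12 t=16 v=9: → [16,23),[14,21),[12,19),[10,17); WM=13
i=13 t=18 v=5: → [18,25),[16,23),[14,21),[12,19); WM=13
i=14 t=23 v=9: → [22,29),[20,27),[18,25); WM=13
i=15 t=23 v=9: → [22,29),[20,27),[18,25); WM=20; [8,15) fires=7 [10,17) fires=9 [12,19) fires=9

[0,7)=8 [2,9)=8 [4,11)=8 [6,13)=7 [8,15)=7 [10,17)=9 [12,19)=9 [14,21)=9 [16,23)=9 [18,25)=9 [20,27)=9 [22,29)=9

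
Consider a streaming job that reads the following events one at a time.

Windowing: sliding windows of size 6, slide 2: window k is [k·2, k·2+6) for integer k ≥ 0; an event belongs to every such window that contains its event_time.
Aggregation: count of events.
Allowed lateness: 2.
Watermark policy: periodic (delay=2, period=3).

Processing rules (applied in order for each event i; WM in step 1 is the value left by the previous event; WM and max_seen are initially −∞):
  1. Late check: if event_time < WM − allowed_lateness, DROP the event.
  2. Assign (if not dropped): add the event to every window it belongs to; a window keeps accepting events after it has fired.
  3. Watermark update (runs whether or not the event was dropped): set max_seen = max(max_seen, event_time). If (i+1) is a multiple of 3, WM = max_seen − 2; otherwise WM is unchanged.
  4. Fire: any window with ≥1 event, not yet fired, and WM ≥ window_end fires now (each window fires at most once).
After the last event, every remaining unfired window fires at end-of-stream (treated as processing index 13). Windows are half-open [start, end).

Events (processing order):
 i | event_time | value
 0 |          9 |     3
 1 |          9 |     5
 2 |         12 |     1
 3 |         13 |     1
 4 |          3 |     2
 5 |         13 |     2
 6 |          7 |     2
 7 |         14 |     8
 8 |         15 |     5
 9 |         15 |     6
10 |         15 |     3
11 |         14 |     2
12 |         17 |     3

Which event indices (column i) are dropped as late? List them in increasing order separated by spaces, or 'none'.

i=0 t=9 v=3: → [8,14),[6,12),[4,10); WM=−∞
i=1 t=9 v=5: → [8,14),[6,12),[4,10); WM=−∞
i=2 t=12 v=1: → [12,18),[10,16),[8,14); WM=10; [4,10) fires=2
i=3 t=13 v=1: → [12,18),[10,16),[8,14); WM=10
i=4 t=3 v=2: DROP (t<10-2); WM=10
i=5 t=13 v=2: → [12,18),[10,16),[8,14); WM=11
i=6 t=7 v=2: DROP (t<11-2); WM=11
i=7 t=14 v=8: → [14,20),[12,18),[10,16); WM=11
i=8 t=15 v=5: → [14,20),[12,18),[10,16); WM=13; [6,12) fires=2
i=9 t=15 v=6: → [14,20),[12,18),[10,16); WM=13
i=10 t=15 v=3: → [14,20),[12,18),[10,16); WM=13
i=11 t=14 v=2: → [14,20),[12,18),[10,16); WM=13
i=12 t=17 v=3: → [16,22),[14,20),[12,18); WM=13

4 6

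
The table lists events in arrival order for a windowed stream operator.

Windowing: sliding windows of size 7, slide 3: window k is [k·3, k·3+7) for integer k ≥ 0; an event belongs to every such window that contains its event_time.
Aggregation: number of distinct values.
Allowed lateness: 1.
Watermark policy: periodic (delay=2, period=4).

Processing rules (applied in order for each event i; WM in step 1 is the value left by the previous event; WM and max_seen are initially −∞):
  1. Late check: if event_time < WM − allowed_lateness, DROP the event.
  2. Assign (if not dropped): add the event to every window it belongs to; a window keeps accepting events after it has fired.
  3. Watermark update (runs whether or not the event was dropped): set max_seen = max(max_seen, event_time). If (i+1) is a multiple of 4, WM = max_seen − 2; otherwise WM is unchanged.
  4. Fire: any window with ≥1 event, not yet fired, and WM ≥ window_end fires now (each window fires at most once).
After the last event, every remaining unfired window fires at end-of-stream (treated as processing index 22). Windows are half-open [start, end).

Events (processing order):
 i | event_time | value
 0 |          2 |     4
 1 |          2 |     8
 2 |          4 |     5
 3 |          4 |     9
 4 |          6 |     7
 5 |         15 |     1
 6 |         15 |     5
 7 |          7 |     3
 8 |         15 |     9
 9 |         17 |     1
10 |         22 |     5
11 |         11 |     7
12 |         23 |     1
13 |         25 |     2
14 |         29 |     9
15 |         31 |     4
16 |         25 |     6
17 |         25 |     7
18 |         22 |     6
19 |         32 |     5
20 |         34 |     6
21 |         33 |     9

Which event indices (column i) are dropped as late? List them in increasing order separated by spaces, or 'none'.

i=0 t=2 v=4: → [0,7); WM=−∞
i=1 t=2 v=8: → [0,7); WM=−∞
i=2 t=4 v=5: → [3,10),[0,7); WM=−∞
i=3 t=4 v=9: → [3,10),[0,7); WM=2
i=4 t=6 v=7: → [6,13),[3,10),[0,7); WM=2
i=5 t=15 v=1: → [15,22),[12,19),[9,16); WM=2
i=6 t=15 v=5: → [15,22),[12,19),[9,16); WM=2
i=7 t=7 v=3: → [6,13),[3,10); WM=13; [0,7) fires=5 [3,10) fires=4 [6,13) fires=2
i=8 t=15 v=9: → [15,22),[12,19),[9,16); WM=13
i=9 t=17 v=1: → [15,22),[12,19); WM=13
i=10 t=22 v=5: → [21,28),[18,25); WM=13
i=11 t=11 v=7: DROP (t<13-1); WM=20; [9,16) fires=3 [12,19) fires=3
i=12 t=23 v=1: → [21,28),[18,25); WM=20
i=13 t=25 v=2: → [24,31),[21,28); WM=20
i=14 t=29 v=9: → [27,34),[24,31); WM=20
i=15 t=31 v=4: → [30,37),[27,34); WM=29; [15,22) fires=3 [18,25) fires=2 [21,28) fires=3
i=16 t=25 v=6: DROP (t<29-1); WM=29
i=17 t=25 v=7: DROP (t<29-1); WM=29
i=18 t=22 v=6: DROP (t<29-1); WM=29
i=19 t=32 v=5: → [30,37),[27,34); WM=30
i=20 t=34 v=6: → [33,40),[30,37); WM=30
i=21 t=33 v=9: → [33,40),[30,37),[27,34); WM=30

11 16 17 18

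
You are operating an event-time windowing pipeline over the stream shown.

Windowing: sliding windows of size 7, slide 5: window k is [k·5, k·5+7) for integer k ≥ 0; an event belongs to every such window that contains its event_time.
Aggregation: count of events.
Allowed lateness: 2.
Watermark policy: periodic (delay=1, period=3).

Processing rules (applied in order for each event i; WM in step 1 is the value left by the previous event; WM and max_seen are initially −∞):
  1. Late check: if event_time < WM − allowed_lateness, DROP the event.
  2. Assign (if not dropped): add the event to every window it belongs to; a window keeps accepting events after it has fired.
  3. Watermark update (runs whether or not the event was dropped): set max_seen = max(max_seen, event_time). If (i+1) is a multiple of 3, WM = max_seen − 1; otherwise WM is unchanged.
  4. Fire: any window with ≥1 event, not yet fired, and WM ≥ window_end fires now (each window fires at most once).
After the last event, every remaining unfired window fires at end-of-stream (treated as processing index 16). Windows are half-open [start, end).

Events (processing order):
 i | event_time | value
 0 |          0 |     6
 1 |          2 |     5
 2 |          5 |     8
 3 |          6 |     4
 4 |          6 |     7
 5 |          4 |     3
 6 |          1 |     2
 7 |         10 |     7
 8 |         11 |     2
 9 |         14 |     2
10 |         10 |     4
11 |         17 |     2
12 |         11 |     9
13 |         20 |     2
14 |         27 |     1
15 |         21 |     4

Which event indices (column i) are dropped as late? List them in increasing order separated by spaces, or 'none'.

i=0 t=0 v=6: → [0,7); WM=−∞
i=1 t=2 v=5: → [0,7); WM=−∞
i=2 t=5 v=8: → [5,12),[0,7); WM=4
i=3 t=6 v=4: → [5,12),[0,7); WM=4
i=4 t=6 v=7: → [5,12),[0,7); WM=4
i=5 t=4 v=3: → [0,7); WM=5
i=6 t=1 v=2: DROP (t<5-2); WM=5
i=7 t=10 v=7: → [10,17),[5,12); WM=5
i=8 t=11 v=2: → [10,17),[5,12); WM=10; [0,7) fires=6
i=9 t=14 v=2: → [10,17); WM=10
i=10 t=10 v=4: → [10,17),[5,12); WM=10
i=11 t=17 v=2: → [15,22); WM=16; [5,12) fires=6
i=12 t=11 v=9: DROP (t<16-2); WM=16
i=13 t=20 v=2: → [20,27),[15,22); WM=16
i=14 t=27 v=1: → [25,32); WM=26; [10,17) fires=4 [15,22) fires=2
i=15 t=21 v=4: DROP (t<26-2); WM=26

6 12 15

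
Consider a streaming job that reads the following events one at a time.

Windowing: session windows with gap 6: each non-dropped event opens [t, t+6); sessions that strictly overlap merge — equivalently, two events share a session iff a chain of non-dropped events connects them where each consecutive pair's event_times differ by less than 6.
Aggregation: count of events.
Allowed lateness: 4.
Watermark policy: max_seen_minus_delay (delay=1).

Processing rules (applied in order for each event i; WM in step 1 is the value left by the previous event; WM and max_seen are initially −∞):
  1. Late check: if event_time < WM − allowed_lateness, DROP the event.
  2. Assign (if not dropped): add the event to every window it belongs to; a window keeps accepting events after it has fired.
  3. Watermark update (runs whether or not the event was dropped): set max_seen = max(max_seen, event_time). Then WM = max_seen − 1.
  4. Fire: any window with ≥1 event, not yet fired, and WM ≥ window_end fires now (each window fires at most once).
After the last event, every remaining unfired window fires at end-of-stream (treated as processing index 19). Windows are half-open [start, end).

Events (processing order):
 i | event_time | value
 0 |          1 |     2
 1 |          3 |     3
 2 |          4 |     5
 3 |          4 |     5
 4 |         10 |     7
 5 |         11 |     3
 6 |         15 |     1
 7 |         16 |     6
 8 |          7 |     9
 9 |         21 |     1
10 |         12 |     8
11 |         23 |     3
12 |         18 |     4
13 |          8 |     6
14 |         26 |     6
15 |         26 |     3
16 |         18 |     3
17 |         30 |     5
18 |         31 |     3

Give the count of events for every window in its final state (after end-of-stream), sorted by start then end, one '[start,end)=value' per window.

i=0 t=1 v=2: → [1,7); WM=0
i=1 t=3 v=3: → [1,9); WM=2
i=2 t=4 v=5: → [1,10); WM=3
i=3 t=4 v=5: → [1,10); WM=3
i=4 t=10 v=7: → [10,16); WM=9
i=5 t=11 v=3: → [10,17); WM=10
i=6 t=15 v=1: → [10,21); WM=14
i=7 t=16 v=6: → [10,22); WM=15
i=8 t=7 v=9: DROP (t<15-4); WM=15
i=9 t=21 v=1: → [10,27); WM=20
i=10 t=12 v=8: DROP (t<20-4); WM=20
i=11 t=23 v=3: → [10,29); WM=22
i=12 t=18 v=4: → [10,29); WM=22
i=13 t=8 v=6: DROP (t<22-4); WM=22
i=14 t=26 v=6: → [10,32); WM=25
i=15 t=26 v=3: → [10,32); WM=25
i=16 t=18 v=3: DROP (t<25-4); WM=25
i=17 t=30 v=5: → [10,36); WM=29
i=18 t=31 v=3: → [10,37); WM=30

[1,10)=4 [10,37)=11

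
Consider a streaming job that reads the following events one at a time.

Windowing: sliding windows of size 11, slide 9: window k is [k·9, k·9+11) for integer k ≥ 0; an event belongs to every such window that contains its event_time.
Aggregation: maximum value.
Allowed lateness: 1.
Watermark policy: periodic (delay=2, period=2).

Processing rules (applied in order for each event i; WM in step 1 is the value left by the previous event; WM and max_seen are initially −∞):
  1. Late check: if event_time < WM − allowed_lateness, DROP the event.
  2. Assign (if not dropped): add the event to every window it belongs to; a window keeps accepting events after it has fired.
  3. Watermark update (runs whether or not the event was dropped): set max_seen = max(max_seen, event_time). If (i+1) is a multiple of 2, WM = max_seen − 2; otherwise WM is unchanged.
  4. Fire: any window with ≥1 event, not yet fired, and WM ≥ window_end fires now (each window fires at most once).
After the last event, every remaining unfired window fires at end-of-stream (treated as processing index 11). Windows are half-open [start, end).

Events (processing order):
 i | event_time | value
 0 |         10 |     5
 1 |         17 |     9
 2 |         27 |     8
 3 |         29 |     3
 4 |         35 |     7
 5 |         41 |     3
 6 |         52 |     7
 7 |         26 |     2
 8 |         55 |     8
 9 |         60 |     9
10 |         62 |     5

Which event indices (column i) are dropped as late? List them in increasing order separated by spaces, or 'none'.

i=0 t=10 v=5: → [9,20),[0,11); WM=−∞
i=1 t=17 v=9: → [9,20); WM=15; [0,11) fires=5
i=2 t=27 v=8: → [27,38),[18,29); WM=15
i=3 t=29 v=3: → [27,38); WM=27; [9,20) fires=9
i=4 t=35 v=7: → [27,38); WM=27
i=5 t=41 v=3: → [36,47); WM=39; [18,29) fires=8 [27,38) fires=8
i=6 t=52 v=7: → [45,56); WM=39
i=7 t=26 v=2: DROP (t<39-1); WM=50; [36,47) fires=3
i=8 t=55 v=8: → [54,65),[45,56); WM=50
i=9 t=60 v=9: → [54,65); WM=58; [45,56) fires=8
i=10 t=62 v=5: → [54,65); WM=58

7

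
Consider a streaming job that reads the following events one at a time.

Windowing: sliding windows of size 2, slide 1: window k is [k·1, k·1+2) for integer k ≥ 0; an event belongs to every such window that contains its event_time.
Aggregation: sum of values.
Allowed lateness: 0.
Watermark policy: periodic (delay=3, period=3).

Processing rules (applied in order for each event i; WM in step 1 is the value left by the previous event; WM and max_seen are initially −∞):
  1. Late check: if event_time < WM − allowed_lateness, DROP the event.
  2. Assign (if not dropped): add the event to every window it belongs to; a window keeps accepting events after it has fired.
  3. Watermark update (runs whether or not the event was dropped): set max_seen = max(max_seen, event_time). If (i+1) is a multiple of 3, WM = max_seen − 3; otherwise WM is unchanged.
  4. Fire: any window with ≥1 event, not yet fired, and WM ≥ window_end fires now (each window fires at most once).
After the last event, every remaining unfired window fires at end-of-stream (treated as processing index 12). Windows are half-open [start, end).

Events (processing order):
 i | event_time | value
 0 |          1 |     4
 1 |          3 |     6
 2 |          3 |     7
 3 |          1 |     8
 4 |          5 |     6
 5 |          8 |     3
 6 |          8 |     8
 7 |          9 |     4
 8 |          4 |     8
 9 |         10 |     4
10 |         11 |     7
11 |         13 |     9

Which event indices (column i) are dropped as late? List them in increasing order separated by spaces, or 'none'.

8

i=0 t=1 v=4: → [1,3),[0,2); WM=−∞
i=1 t=3 v=6: → [3,5),[2,4); WM=−∞
i=2 t=3 v=7: → [3,5),[2,4); WM=0
i=3 t=1 v=8: → [1,3),[0,2); WM=0
i=4 t=5 v=6: → [5,7),[4,6); WM=0
i=5 t=8 v=3: → [8,10),[7,9); WM=5; [0,2) fires=12 [1,3) fires=12 [2,4) fires=13 [3,5) fires=13
i=6 t=8 v=8: → [8,10),[7,9); WM=5
i=7 t=9 v=4: → [9,11),[8,10); WM=5
i=8 t=4 v=8: DROP (t<5-0); WM=6; [4,6) fires=6
i=9 t=10 v=4: → [10,12),[9,11); WM=6
i=10 t=11 v=7: → [11,13),[10,12); WM=6
i=11 t=13 v=9: → [13,15),[12,14); WM=10; [5,7) fires=6 [7,9) fires=11 [8,10) fires=15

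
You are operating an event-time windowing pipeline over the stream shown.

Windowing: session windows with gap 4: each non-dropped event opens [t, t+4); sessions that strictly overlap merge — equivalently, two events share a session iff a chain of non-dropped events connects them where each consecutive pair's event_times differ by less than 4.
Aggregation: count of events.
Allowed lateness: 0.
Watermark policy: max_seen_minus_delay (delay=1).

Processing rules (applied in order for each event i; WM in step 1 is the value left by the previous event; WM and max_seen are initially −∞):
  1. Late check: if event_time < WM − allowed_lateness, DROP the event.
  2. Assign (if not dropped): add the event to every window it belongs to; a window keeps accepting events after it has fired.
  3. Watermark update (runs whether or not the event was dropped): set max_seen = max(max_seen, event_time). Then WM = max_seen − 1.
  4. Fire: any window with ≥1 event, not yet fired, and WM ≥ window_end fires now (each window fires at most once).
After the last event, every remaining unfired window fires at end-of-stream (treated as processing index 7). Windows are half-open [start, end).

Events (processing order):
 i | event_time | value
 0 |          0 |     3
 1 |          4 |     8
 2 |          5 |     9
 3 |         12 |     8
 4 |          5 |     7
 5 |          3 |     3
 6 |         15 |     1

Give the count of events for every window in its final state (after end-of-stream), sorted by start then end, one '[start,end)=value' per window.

i=0 t=0 v=3: → [0,4); WM=-1
i=1 t=4 v=8: → [4,8); WM=3
i=2 t=5 v=9: → [4,9); WM=4
i=3 t=12 v=8: → [12,16); WM=11
i=4 t=5 v=7: DROP (t<11-0); WM=11
i=5 t=3 v=3: DROP (t<11-0); WM=11
i=6 t=15 v=1: → [12,19); WM=14

[0,4)=1 [4,9)=2 [12,19)=2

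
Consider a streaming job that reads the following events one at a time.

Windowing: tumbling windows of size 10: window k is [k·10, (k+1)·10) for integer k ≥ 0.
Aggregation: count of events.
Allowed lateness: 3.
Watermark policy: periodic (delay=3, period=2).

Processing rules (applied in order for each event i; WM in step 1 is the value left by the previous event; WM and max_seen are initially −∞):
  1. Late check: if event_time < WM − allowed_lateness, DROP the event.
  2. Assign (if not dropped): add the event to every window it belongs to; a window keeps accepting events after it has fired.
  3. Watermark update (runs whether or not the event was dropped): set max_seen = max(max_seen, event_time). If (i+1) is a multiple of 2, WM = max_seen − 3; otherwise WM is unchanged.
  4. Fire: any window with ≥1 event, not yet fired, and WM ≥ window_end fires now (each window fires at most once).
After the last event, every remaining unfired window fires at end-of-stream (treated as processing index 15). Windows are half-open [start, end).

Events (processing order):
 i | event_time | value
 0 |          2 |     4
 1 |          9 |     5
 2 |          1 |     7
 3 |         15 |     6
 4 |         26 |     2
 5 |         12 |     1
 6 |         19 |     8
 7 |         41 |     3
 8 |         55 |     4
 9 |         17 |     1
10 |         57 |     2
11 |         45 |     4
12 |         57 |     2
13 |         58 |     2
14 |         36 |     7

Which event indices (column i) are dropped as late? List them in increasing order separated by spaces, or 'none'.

i=0 t=2 v=4: → [0,10); WM=−∞
i=1 t=9 v=5: → [0,10); WM=6
i=2 t=1 v=7: DROP (t<6-3); WM=6
i=3 t=15 v=6: → [10,20); WM=12; [0,10) fires=2
i=4 t=26 v=2: → [20,30); WM=12
i=5 t=12 v=1: → [10,20); WM=23; [10,20) fires=2
i=6 t=19 v=8: DROP (t<23-3); WM=23
i=7 t=41 v=3: → [40,50); WM=38; [20,30) fires=1
i=8 t=55 v=4: → [50,60); WM=38
i=9 t=17 v=1: DROP (t<38-3); WM=52; [40,50) fires=1
i=10 t=57 v=2: → [50,60); WM=52
i=11 t=45 v=4: DROP (t<52-3); WM=54
i=12 t=57 v=2: → [50,60); WM=54
i=13 t=58 v=2: → [50,60); WM=55
i=14 t=36 v=7: DROP (t<55-3); WM=55

2 6 9 11 14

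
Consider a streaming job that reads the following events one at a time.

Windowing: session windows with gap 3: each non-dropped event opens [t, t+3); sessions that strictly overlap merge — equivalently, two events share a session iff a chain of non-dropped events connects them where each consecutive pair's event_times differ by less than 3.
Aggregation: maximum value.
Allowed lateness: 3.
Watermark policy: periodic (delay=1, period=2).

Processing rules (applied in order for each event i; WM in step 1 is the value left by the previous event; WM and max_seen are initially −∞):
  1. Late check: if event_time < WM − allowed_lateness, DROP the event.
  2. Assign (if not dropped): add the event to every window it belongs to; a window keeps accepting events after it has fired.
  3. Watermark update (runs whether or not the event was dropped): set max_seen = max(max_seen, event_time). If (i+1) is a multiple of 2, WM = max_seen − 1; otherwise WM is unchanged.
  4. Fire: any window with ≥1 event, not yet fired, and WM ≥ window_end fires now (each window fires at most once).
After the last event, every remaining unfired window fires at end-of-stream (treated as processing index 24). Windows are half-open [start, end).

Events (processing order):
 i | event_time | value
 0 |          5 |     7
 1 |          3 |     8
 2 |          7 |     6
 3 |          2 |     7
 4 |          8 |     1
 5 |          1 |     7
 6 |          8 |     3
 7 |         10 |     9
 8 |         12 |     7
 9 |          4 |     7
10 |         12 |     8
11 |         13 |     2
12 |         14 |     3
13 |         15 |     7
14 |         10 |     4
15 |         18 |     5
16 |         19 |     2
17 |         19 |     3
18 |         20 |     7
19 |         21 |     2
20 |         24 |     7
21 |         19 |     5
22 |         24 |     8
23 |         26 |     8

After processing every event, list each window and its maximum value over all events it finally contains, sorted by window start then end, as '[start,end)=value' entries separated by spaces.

i=0 t=5 v=7: → [5,8); WM=−∞
i=1 t=3 v=8: → [3,8); WM=4
i=2 t=7 v=6: → [3,10); WM=4
i=3 t=2 v=7: → [2,10); WM=6
i=4 t=8 v=1: → [2,11); WM=6
i=5 t=1 v=7: DROP (t<6-3); WM=7
i=6 t=8 v=3: → [2,11); WM=7
i=7 t=10 v=9: → [2,13); WM=9
i=8 t=12 v=7: → [2,15); WM=9
i=9 t=4 v=7: DROP (t<9-3); WM=11
i=10 t=12 v=8: → [2,15); WM=11
i=11 t=13 v=2: → [2,16); WM=12
i=12 t=14 v=3: → [2,17); WM=12
i=13 t=15 v=7: → [2,18); WM=14
i=14 t=10 v=4: DROP (t<14-3); WM=14
i=15 t=18 v=5: → [18,21); WM=17
i=16 t=19 v=2: → [18,22); WM=17
i=17 t=19 v=3: → [18,22); WM=18
i=18 t=20 v=7: → [18,23); WM=18
i=19 t=21 v=2: → [18,24); WM=20
i=20 t=24 v=7: → [24,27); WM=20
i=21 t=19 v=5: → [18,24); WM=23
i=22 t=24 v=8: → [24,27); WM=23
i=23 t=26 v=8: → [24,29); WM=25

[2,18)=9 [18,24)=7 [24,29)=8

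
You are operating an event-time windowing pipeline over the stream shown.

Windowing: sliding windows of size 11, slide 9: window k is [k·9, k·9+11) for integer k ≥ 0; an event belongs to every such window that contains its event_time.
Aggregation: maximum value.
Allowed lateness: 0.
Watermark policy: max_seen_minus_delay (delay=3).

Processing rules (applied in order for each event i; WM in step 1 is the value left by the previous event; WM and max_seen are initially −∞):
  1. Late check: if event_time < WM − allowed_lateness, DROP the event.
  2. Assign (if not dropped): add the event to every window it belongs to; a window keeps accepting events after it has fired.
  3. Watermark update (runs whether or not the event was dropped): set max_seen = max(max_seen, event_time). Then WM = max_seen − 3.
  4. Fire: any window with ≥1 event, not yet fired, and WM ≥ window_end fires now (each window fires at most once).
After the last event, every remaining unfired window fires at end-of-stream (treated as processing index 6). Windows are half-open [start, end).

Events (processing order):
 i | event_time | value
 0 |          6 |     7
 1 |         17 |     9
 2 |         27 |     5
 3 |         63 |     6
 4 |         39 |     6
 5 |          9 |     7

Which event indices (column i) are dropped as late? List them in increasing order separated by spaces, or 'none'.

i=0 t=6 v=7: → [0,11); WM=3
i=1 t=17 v=9: → [9,20); WM=14; [0,11) fires=7
i=2 t=27 v=5: → [27,38),[18,29); WM=24; [9,20) fires=9
i=3 t=63 v=6: → [63,74),[54,65); WM=60; [18,29) fires=5 [27,38) fires=5
i=4 t=39 v=6: DROP (t<60-0); WM=60
i=5 t=9 v=7: DROP (t<60-0); WM=60

4 5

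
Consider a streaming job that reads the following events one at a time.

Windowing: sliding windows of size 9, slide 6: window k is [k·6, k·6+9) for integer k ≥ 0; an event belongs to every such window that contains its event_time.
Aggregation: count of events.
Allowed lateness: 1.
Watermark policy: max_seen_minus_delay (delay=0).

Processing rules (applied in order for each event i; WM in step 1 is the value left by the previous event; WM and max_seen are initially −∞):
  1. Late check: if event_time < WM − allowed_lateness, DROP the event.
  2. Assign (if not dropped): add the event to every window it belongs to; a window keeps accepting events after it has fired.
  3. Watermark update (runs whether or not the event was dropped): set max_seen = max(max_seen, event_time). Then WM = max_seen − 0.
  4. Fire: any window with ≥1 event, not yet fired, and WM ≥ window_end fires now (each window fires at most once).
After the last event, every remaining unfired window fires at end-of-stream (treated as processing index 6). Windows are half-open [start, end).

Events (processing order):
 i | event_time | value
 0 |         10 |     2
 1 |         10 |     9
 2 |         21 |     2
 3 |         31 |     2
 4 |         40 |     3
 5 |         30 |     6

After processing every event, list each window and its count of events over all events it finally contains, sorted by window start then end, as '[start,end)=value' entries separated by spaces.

i=0 t=10 v=2: → [6,15); WM=10
i=1 t=10 v=9: → [6,15); WM=10
i=2 t=21 v=2: → [18,27); WM=21; [6,15) fires=2
i=3 t=31 v=2: → [30,39),[24,33); WM=31; [18,27) fires=1
i=4 t=40 v=3: → [36,45); WM=40; [24,33) fires=1 [30,39) fires=1
i=5 t=30 v=6: DROP (t<40-1); WM=40

[6,15)=2 [18,27)=1 [24,33)=1 [30,39)=1 [36,45)=1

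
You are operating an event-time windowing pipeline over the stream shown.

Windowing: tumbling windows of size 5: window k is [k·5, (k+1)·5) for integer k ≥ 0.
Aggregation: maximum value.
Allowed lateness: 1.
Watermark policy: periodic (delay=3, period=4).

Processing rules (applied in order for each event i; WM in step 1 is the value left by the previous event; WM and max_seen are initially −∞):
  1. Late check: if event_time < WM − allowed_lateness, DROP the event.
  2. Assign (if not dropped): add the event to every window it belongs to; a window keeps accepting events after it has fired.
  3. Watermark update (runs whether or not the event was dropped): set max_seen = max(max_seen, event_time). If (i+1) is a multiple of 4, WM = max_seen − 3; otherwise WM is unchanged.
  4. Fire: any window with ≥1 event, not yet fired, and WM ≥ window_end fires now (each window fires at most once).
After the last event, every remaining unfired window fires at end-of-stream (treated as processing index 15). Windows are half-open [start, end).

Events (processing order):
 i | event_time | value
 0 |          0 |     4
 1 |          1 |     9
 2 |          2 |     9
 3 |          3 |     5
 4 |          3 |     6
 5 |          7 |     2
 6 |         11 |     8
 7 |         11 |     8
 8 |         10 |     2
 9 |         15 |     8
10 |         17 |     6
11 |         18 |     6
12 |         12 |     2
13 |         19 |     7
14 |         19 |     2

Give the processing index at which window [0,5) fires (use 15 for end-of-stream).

7

i=0 t=0 v=4: → [0,5); WM=−∞
i=1 t=1 v=9: → [0,5); WM=−∞
i=2 t=2 v=9: → [0,5); WM=−∞
i=3 t=3 v=5: → [0,5); WM=0
i=4 t=3 v=6: → [0,5); WM=0
i=5 t=7 v=2: → [5,10); WM=0
i=6 t=11 v=8: → [10,15); WM=0
i=7 t=11 v=8: → [10,15); WM=8; [0,5) fires=9
i=8 t=10 v=2: → [10,15); WM=8
i=9 t=15 v=8: → [15,20); WM=8
i=10 t=17 v=6: → [15,20); WM=8
i=11 t=18 v=6: → [15,20); WM=15; [5,10) fires=2 [10,15) fires=8
i=12 t=12 v=2: DROP (t<15-1); WM=15
i=13 t=19 v=7: → [15,20); WM=15
i=14 t=19 v=2: → [15,20); WM=15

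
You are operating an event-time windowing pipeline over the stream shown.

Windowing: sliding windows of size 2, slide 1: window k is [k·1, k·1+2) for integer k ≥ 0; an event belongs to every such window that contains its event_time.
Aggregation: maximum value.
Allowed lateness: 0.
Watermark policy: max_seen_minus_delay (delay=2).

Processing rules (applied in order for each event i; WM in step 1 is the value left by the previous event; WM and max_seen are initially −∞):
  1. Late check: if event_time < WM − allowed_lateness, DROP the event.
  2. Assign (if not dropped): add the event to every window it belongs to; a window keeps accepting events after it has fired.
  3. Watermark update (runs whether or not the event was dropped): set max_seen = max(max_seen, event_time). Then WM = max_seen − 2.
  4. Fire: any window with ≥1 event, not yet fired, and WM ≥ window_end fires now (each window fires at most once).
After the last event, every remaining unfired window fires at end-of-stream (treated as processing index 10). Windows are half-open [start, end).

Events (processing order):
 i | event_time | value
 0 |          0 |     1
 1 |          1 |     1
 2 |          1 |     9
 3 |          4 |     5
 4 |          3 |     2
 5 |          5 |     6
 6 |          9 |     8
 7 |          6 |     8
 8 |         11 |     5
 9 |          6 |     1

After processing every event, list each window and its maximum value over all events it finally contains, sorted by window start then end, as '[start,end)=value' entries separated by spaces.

i=0 t=0 v=1: → [0,2); WM=-2
i=1 t=1 v=1: → [1,3),[0,2); WM=-1
i=2 t=1 v=9: → [1,3),[0,2); WM=-1
i=3 t=4 v=5: → [4,6),[3,5); WM=2; [0,2) fires=9
i=4 t=3 v=2: → [3,5),[2,4); WM=2
i=5 t=5 v=6: → [5,7),[4,6); WM=3; [1,3) fires=9
i=6 t=9 v=8: → [9,11),[8,10); WM=7; [2,4) fires=2 [3,5) fires=5 [4,6) fires=6 [5,7) fires=6
i=7 t=6 v=8: DROP (t<7-0); WM=7
i=8 t=11 v=5: → [11,13),[10,12); WM=9
i=9 t=6 v=1: DROP (t<9-0); WM=9

[0,2)=9 [1,3)=9 [2,4)=2 [3,5)=5 [4,6)=6 [5,7)=6 [8,10)=8 [9,11)=8 [10,12)=5 [11,13)=5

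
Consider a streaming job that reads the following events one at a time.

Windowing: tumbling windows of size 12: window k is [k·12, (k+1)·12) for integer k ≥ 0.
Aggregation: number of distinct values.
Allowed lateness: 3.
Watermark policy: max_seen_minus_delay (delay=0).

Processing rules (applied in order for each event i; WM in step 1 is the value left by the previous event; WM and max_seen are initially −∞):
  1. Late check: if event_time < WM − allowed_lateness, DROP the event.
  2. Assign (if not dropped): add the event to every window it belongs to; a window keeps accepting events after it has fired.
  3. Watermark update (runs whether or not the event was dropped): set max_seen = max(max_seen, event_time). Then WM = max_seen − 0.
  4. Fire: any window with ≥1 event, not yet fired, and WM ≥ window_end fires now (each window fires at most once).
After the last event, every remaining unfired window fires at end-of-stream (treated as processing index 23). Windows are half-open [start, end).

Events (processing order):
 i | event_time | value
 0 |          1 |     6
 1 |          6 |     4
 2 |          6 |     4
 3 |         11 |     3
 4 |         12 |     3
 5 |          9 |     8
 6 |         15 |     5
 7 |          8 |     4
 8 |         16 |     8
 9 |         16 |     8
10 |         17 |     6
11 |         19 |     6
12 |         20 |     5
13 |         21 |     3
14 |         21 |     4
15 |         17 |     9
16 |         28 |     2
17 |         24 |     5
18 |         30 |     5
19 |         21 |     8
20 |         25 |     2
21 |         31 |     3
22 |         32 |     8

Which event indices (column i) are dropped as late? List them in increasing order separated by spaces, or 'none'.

i=0 t=1 v=6: → [0,12); WM=1
i=1 t=6 v=4: → [0,12); WM=6
i=2 t=6 v=4: → [0,12); WM=6
i=3 t=11 v=3: → [0,12); WM=11
i=4 t=12 v=3: → [12,24); WM=12; [0,12) fires=3
i=5 t=9 v=8: → [0,12); WM=12
i=6 t=15 v=5: → [12,24); WM=15
i=7 t=8 v=4: DROP (t<15-3); WM=15
i=8 t=16 v=8: → [12,24); WM=16
i=9 t=16 v=8: → [12,24); WM=16
i=10 t=17 v=6: → [12,24); WM=17
i=11 t=19 v=6: → [12,24); WM=19
i=12 t=20 v=5: → [12,24); WM=20
i=13 t=21 v=3: → [12,24); WM=21
i=14 t=21 v=4: → [12,24); WM=21
i=15 t=17 v=9: DROP (t<21-3); WM=21
i=16 t=28 v=2: → [24,36); WM=28; [12,24) fires=5
i=17 t=24 v=5: DROP (t<28-3); WM=28
i=18 t=30 v=5: → [24,36); WM=30
i=19 t=21 v=8: DROP (t<30-3); WM=30
i=20 t=25 v=2: DROP (t<30-3); WM=30
i=21 t=31 v=3: → [24,36); WM=31
i=22 t=32 v=8: → [24,36); WM=32

7 15 17 19 20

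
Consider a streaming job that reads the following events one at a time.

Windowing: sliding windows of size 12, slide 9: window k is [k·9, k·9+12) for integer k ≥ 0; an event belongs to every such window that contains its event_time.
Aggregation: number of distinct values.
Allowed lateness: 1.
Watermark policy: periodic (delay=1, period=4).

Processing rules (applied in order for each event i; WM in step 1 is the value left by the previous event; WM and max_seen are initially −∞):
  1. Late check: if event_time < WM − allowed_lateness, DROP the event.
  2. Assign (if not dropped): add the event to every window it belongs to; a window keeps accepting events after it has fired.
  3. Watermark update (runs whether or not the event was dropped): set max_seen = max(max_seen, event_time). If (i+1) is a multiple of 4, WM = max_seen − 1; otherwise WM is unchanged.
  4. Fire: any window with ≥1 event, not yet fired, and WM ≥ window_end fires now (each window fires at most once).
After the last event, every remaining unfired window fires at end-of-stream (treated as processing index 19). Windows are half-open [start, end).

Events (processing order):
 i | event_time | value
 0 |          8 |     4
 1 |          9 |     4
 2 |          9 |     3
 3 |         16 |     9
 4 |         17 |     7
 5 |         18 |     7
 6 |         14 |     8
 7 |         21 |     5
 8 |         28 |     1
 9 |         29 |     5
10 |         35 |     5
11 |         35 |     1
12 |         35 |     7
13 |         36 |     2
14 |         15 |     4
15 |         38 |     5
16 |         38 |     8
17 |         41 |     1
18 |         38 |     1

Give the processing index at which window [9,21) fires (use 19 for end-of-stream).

i=0 t=8 v=4: → [0,12); WM=−∞
i=1 t=9 v=4: → [9,21),[0,12); WM=−∞
i=2 t=9 v=3: → [9,21),[0,12); WM=−∞
i=3 t=16 v=9: → [9,21); WM=15; [0,12) fires=2
i=4 t=17 v=7: → [9,21); WM=15
i=5 t=18 v=7: → [18,30),[9,21); WM=15
i=6 t=14 v=8: → [9,21); WM=15
i=7 t=21 v=5: → [18,30); WM=20
i=8 t=28 v=1: → [27,39),[18,30); WM=20
i=9 t=29 v=5: → [27,39),[18,30); WM=20
i=10 t=35 v=5: → [27,39); WM=20
i=11 t=35 v=1: → [27,39); WM=34; [9,21) fires=5 [18,30) fires=3
i=12 t=35 v=7: → [27,39); WM=34
i=13 t=36 v=2: → [36,48),[27,39); WM=34
i=14 t=15 v=4: DROP (t<34-1); WM=34
i=15 t=38 v=5: → [36,48),[27,39); WM=37
i=16 t=38 v=8: → [36,48),[27,39); WM=37
i=17 t=41 v=1: → [36,48); WM=37
i=18 t=38 v=1: → [36,48),[27,39); WM=37

11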